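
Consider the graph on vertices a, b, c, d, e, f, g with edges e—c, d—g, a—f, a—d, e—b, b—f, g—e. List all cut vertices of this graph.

e

Removing e increases the component count from 1 to 2, so e is a cut vertex.
By contrast removing g leaves 1 component; it is not a cut vertex. No other vertex is a cut vertex either.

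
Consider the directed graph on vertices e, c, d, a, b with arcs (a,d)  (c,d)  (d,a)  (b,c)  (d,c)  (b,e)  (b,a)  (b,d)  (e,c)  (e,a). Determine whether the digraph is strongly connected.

No

There is no directed path from a to e, so the graph is not strongly connected.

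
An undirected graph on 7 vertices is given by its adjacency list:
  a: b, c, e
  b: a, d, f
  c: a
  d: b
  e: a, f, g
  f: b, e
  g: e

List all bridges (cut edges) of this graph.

The edges on the cycle e-a-b-f-e are not bridges since each lies on that cycle.
But removing b-d disconnects b from d; removing a-c disconnects a from c; removing e-g disconnects e from g — these are bridges.

a-c, b-d, e-g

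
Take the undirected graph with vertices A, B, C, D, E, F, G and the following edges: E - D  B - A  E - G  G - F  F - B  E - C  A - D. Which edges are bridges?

C-E

The edges on the cycle E-G-F-B-A-D-E are not bridges since each lies on that cycle.
But removing E - C disconnects E from C — this is a bridge.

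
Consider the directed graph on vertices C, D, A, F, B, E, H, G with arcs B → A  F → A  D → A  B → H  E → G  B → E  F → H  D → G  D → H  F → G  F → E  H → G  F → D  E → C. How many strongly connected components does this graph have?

8

{B} is an SCC by itself.
{G} is an SCC by itself.
{F} is an SCC by itself.
{C} is an SCC by itself.
{D} is an SCC by itself.
(and 3 more singleton SCCs)
That gives 8 strongly connected components.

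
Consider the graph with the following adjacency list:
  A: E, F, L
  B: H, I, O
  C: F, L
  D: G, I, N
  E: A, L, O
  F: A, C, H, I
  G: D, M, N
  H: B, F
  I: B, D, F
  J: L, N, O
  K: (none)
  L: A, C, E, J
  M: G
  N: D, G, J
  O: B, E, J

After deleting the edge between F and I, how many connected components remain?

F and I are still connected via F-H-B-I, so the component count stays at 2.

2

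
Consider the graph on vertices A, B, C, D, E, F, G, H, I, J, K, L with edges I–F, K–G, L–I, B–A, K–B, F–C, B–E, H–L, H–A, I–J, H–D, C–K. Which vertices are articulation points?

Removing B increases the component count from 1 to 2, so B is a cut vertex.
Removing H increases the component count from 1 to 2, so H is a cut vertex.
Removing I increases the component count from 1 to 2, so I is a cut vertex.
Likewise K is a cut vertex.
By contrast removing A leaves 1 component; it is not a cut vertex. No other vertex is a cut vertex either.

B, H, I, K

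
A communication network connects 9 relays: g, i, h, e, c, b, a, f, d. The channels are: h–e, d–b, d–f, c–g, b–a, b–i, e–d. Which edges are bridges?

a-b, b-d, b-i, c-g, d-e, d-f, e-h

removing f–d disconnects f from d; removing a–b disconnects a from b; removing i–b disconnects i from b; removing g–c disconnects g from c — these are bridges.
In total 7 edges are bridges.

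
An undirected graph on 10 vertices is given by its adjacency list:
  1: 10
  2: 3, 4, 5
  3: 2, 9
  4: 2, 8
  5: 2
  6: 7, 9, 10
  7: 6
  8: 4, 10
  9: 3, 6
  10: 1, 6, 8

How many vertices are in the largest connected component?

10

Starting from 1 we can reach 1, 2, 3, 4, 5, 6, 7, 8, 9, 10. That is one component of size 10.
The largest has 10 vertices.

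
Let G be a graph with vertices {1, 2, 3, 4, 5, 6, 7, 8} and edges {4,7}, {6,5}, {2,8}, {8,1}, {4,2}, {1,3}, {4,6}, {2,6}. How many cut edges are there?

5

The edges on the cycle 4-2-6-4 are not bridges since each lies on that cycle.
But removing 2–8 disconnects 2 from 8; removing 8–1 disconnects 8 from 1; removing 4–7 disconnects 4 from 7; removing 1–3 disconnects 1 from 3 — these are bridges.
In total 5 edges are bridges.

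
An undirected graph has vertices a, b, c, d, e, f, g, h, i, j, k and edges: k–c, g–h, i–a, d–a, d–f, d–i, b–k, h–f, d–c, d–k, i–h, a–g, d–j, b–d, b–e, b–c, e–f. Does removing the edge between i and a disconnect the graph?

After removing i–a, the path i-d-a still connects them, so the edge is not a bridge.

No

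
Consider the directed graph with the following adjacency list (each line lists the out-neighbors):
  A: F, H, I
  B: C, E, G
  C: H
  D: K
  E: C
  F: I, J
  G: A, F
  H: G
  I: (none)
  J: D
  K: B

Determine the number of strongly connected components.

2

{A, B, C, D, E, F, G, H, J, K} are all mutually reachable — one SCC of size 10.
{I} is an SCC by itself.
That gives 2 strongly connected components.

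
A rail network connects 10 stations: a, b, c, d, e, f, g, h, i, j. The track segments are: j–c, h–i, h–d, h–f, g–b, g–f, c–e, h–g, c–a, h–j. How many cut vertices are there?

Removing c increases the component count from 1 to 3, so c is a cut vertex.
Removing g increases the component count from 1 to 2, so g is a cut vertex.
Removing h increases the component count from 1 to 4, so h is a cut vertex.
Likewise j is a cut vertex.
By contrast removing e leaves 1 component; it is not a cut vertex. No other vertex is a cut vertex either.

4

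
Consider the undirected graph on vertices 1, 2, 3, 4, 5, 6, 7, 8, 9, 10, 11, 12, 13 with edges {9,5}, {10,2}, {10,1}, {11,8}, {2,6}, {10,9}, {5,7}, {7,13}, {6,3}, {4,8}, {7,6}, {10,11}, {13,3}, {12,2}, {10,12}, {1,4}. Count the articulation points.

1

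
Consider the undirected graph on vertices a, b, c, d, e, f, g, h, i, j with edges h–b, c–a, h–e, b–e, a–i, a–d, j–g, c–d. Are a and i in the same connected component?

From a we can reach a, c, d, i, which includes i.

Yes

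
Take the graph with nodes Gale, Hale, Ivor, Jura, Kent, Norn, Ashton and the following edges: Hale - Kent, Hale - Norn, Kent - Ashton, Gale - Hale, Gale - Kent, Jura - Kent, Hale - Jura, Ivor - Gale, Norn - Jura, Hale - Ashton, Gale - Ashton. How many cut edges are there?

1

The edges on the cycle Hale-Norn-Jura-Hale are not bridges since each lies on that cycle.
But removing Gale - Ivor disconnects Gale from Ivor — this is a bridge.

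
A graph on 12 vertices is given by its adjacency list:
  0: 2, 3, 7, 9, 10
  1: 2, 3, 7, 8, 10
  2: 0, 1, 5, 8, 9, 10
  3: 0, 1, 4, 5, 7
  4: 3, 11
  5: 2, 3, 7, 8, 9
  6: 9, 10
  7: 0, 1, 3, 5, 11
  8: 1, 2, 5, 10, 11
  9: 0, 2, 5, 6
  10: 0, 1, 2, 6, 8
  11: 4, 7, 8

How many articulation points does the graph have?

0

Removing 9, for instance, still leaves 1 component. No single vertex removal increases the component count — the graph has no articulation points.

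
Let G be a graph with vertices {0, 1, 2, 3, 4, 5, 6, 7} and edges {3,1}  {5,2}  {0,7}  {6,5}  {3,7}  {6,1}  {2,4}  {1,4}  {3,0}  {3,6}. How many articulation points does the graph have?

Removing 3 increases the component count from 1 to 2, so 3 is a cut vertex.
By contrast removing 1 leaves 1 component; it is not a cut vertex. No other vertex is a cut vertex either.

1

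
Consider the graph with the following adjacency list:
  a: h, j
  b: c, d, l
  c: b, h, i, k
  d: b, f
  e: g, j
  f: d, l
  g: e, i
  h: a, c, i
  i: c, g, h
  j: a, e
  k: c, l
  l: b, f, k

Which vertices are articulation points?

c

Removing c increases the component count from 1 to 2, so c is a cut vertex.
By contrast removing a leaves 1 component; it is not a cut vertex. No other vertex is a cut vertex either.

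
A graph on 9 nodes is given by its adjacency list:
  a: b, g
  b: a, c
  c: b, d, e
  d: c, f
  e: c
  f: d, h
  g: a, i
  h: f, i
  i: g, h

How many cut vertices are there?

Removing c increases the component count from 1 to 2, so c is a cut vertex.
By contrast removing h leaves 1 component; it is not a cut vertex. No other vertex is a cut vertex either.

1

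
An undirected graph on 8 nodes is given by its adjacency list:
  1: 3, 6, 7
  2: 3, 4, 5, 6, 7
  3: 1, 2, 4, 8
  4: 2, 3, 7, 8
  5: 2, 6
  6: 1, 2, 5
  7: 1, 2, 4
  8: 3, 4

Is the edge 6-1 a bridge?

After removing 6-1, the path 6-2-3-1 still connects them, so the edge is not a bridge.

No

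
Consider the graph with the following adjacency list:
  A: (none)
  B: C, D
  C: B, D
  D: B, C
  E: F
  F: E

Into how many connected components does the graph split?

3

A is isolated — a component by itself.
Starting from E we can reach E, F. That is one component of size 2.
Starting from B we can reach B, C, D. That is one component of size 3.
Total: 3 components.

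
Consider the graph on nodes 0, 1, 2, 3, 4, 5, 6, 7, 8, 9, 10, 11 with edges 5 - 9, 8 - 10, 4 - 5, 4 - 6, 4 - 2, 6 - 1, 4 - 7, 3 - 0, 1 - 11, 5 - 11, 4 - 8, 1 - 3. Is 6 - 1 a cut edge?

No

After removing 6 - 1, the path 6-4-5-11-1 still connects them, so the edge is not a bridge.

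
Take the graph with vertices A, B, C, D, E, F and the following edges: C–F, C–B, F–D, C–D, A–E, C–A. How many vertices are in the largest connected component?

Starting from A we can reach A, B, C, D, E, F. That is one component of size 6.
The largest has 6 vertices.

6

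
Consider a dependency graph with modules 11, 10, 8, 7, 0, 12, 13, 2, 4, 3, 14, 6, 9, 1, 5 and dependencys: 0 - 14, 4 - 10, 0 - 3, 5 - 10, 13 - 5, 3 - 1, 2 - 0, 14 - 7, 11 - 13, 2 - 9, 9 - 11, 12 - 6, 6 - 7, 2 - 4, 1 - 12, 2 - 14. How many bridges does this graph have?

The edges on the cycle 2-9-11-13-5-10-4-2 are not bridges since each lies on that cycle.
Every edge lies on some cycle, so there are no bridges.

0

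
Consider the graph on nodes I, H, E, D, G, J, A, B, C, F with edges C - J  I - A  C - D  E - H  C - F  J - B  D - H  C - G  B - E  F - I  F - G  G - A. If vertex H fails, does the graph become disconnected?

No

Deleting H leaves 1 component (was 1) (its neighbors D, E remain connected to each other), so H is not a cut vertex.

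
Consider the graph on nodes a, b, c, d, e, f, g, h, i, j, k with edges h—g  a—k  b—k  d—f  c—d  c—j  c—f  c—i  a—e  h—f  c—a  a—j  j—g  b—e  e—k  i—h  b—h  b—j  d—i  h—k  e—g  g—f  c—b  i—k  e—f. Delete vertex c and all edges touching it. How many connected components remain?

With c gone, the remaining components are: {a, b, d, e, f, g, h, i, j, k}.
That is 1 component.

1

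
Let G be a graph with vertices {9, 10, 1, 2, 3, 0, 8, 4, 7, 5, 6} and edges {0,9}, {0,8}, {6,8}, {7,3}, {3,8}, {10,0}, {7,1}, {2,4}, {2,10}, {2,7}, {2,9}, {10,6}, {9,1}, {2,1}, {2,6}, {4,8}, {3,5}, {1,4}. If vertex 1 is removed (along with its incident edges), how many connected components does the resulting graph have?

1

With 1 gone, the remaining components are: {0, 2, 3, 4, 5, 6, 7, 8, 9, 10}.
That is 1 component.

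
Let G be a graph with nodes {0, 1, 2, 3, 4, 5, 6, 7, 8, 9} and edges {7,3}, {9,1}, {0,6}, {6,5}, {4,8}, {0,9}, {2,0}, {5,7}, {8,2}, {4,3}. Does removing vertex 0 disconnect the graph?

Deleting 0 raises the number of components from 1 to 2, so 0 is a cut vertex.

Yes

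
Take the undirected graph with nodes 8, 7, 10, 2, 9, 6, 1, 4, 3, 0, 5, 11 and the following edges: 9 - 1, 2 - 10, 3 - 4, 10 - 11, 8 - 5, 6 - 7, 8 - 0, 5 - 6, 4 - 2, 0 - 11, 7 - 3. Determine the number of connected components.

2

Starting from 1 we can reach 1, 9. That is one component of size 2.
Starting from 0 we can reach 0, 2, 3, 4, 5, 6, 7, 8, 10, 11. That is one component of size 10.
Total: 2 components.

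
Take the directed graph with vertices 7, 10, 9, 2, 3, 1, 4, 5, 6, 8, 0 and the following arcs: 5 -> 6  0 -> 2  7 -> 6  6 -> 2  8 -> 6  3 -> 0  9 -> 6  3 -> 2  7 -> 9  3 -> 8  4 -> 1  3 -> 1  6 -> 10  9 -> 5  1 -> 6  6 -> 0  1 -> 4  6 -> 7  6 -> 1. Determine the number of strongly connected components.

{1, 4, 5, 6, 7, 9} are all mutually reachable — one SCC of size 6.
{8} is an SCC by itself.
{2} is an SCC by itself.
{3} is an SCC by itself.
{10} is an SCC by itself.
(and 1 more singleton SCC)
That gives 6 strongly connected components.

6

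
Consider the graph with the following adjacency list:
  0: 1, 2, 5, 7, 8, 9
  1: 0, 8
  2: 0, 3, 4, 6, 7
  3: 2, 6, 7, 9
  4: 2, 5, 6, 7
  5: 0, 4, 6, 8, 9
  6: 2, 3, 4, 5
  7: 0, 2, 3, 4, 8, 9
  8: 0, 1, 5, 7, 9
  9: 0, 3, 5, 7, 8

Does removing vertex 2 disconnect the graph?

Deleting 2 leaves 1 component (was 1) (its neighbors 0, 3, 4, 6, 7 remain connected to each other), so 2 is not a cut vertex.

No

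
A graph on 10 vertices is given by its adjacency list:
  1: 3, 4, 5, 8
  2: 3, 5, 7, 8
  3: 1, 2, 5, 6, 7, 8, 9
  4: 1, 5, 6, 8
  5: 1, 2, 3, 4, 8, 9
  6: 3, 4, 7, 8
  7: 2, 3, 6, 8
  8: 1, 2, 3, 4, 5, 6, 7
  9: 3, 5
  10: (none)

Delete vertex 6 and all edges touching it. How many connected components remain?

2

With 6 gone, the remaining components are: {10}; {1, 2, 3, 4, 5, 7, 8, 9}.
That is 2 components.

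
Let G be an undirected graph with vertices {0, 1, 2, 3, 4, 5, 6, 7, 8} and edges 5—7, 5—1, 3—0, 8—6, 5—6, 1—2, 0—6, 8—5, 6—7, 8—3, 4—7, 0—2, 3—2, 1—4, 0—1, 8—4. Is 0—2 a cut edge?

No

After removing 0—2, the path 0-3-2 still connects them, so the edge is not a bridge.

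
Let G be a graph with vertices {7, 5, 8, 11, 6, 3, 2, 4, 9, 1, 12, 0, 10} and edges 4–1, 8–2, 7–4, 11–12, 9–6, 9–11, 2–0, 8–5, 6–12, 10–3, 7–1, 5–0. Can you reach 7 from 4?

From 4 we can reach 1, 4, 7, which includes 7.

Yes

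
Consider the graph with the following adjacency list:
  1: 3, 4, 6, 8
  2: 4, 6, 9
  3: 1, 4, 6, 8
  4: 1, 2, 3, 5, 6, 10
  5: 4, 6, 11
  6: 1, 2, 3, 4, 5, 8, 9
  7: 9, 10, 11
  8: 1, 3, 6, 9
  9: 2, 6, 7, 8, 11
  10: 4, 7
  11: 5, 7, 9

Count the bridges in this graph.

0

The edges on the cycle 5-4-3-1-8-6-5 are not bridges since each lies on that cycle.
Every edge lies on some cycle, so there are no bridges.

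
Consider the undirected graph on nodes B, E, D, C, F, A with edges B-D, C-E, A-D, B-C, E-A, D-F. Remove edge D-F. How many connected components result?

2

Before removal there is 1 component.
D-F is a bridge — removing it separates D's side from F's side.
After removal: 2 components.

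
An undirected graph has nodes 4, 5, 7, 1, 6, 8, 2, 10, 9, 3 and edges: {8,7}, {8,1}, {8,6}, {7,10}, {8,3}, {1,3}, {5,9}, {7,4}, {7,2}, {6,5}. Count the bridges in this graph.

7

The edges on the cycle 8-1-3-8 are not bridges since each lies on that cycle.
But removing 7 - 8 disconnects 7 from 8; removing 6 - 5 disconnects 6 from 5; removing 7 - 2 disconnects 7 from 2; removing 5 - 9 disconnects 5 from 9 — these are bridges.
In total 7 edges are bridges.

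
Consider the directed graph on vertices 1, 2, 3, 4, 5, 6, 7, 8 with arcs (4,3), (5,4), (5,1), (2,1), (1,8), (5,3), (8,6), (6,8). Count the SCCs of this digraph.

{6, 8} are all mutually reachable — one SCC of size 2.
{3} is an SCC by itself.
{4} is an SCC by itself.
{5} is an SCC by itself.
{7} is an SCC by itself.
(and 2 more singleton SCCs)
That gives 7 strongly connected components.

7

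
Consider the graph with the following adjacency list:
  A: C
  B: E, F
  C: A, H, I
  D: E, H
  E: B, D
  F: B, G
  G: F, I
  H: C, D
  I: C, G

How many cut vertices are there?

1

Removing C increases the component count from 1 to 2, so C is a cut vertex.
By contrast removing E leaves 1 component; it is not a cut vertex. No other vertex is a cut vertex either.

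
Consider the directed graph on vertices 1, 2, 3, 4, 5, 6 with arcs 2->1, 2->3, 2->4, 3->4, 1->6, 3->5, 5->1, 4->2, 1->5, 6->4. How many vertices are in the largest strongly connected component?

{1, 2, 3, 4, 5, 6} are all mutually reachable — one SCC of size 6.
The largest has 6 vertices.

6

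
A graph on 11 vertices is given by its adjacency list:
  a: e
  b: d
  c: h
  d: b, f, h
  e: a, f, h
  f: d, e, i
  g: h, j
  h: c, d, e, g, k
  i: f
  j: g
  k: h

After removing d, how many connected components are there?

2

With d gone, the remaining components are: {b}; {a, c, e, f, g, h, i, j, k}.
That is 2 components.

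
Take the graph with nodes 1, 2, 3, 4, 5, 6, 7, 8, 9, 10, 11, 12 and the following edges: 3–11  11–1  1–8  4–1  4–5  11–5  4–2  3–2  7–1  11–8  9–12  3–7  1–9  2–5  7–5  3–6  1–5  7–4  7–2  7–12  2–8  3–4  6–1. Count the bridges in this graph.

0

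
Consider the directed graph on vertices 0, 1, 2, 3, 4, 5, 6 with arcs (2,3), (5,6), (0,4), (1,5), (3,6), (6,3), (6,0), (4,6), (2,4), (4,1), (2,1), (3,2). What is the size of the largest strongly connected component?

{0, 1, 2, 3, 4, 5, 6} are all mutually reachable — one SCC of size 7.
The largest has 7 vertices.

7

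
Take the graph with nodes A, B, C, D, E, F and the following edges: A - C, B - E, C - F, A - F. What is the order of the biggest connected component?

D is isolated — a component by itself.
Starting from B we can reach B, E. That is one component of size 2.
Starting from A we can reach A, C, F. That is one component of size 3.
The largest has 3 vertices.

3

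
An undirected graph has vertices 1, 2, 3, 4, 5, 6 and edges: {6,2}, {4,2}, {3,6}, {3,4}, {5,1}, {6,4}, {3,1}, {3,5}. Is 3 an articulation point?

Yes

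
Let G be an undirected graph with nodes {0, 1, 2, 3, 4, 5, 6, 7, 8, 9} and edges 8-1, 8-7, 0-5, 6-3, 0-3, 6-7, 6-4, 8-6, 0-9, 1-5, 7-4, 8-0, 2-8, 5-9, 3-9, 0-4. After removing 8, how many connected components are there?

With 8 gone, the remaining components are: {2}; {0, 1, 3, 4, 5, 6, 7, 9}.
That is 2 components.

2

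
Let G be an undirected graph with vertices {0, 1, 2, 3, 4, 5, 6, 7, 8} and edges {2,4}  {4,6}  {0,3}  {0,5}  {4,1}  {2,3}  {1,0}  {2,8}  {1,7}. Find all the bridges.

The edges on the cycle 2-4-1-0-3-2 are not bridges since each lies on that cycle.
But removing 2-8 disconnects 2 from 8; removing 6-4 disconnects 6 from 4; removing 1-7 disconnects 1 from 7; removing 0-5 disconnects 0 from 5 — these are bridges.

0-5, 1-7, 2-8, 4-6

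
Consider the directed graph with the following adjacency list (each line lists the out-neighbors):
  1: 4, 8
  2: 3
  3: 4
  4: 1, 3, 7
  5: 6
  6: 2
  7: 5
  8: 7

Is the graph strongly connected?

From 4 we can reach every vertex (1, 2, 3, 4, 5, 6, 7, 8), and every vertex can reach 4 (1, 2, 3, 4, 5, 6, 7, 8). So the whole graph is one strongly connected component.

Yes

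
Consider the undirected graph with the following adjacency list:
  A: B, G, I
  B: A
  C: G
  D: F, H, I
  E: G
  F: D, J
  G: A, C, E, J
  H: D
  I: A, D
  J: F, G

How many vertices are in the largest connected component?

10

Starting from A we can reach A, B, C, D, E, F, G, H, I, J. That is one component of size 10.
The largest has 10 vertices.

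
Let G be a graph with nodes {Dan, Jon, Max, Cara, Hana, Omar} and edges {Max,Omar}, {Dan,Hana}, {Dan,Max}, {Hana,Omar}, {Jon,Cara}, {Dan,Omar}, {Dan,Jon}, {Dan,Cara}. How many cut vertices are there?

1

Removing Dan increases the component count from 1 to 2, so Dan is a cut vertex.
By contrast removing Cara leaves 1 component; it is not a cut vertex. No other vertex is a cut vertex either.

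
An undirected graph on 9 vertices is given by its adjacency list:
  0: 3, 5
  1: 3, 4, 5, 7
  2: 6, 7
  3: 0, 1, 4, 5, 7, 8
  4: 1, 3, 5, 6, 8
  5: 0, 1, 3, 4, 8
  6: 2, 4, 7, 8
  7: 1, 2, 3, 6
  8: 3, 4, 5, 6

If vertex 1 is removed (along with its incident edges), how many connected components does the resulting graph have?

1

With 1 gone, the remaining components are: {0, 2, 3, 4, 5, 6, 7, 8}.
That is 1 component.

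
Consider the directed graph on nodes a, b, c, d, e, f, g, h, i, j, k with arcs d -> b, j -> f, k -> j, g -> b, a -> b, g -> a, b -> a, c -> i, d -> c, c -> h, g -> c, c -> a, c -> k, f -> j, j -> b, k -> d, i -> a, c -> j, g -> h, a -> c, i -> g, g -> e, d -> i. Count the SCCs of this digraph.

3

{a, b, c, d, f, g, i, j, k} are all mutually reachable — one SCC of size 9.
{h} is an SCC by itself.
{e} is an SCC by itself.
That gives 3 strongly connected components.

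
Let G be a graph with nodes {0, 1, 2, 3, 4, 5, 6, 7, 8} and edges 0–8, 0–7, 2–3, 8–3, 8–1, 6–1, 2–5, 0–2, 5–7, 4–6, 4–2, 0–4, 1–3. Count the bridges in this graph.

The edges on the cycle 0-4-6-1-8-0 are not bridges since each lies on that cycle.
Every edge lies on some cycle, so there are no bridges.

0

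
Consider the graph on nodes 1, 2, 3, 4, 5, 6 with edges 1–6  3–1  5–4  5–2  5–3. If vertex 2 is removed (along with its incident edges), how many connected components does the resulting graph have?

1

With 2 gone, the remaining components are: {1, 3, 4, 5, 6}.
That is 1 component.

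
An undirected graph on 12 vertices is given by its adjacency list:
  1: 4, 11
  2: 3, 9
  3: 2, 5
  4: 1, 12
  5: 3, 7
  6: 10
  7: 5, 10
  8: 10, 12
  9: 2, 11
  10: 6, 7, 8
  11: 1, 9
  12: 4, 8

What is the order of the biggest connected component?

12

Starting from 1 we can reach 1, 2, 3, 4, 5, 6, 7, 8, 9, 10, 11, 12. That is one component of size 12.
The largest has 12 vertices.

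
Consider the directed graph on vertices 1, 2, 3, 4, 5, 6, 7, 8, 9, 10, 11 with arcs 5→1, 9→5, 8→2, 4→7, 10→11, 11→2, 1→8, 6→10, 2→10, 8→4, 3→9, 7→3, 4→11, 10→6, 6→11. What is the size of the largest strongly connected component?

{1, 3, 4, 5, 7, 8, 9} are all mutually reachable — one SCC of size 7.
{2, 6, 10, 11} are all mutually reachable — one SCC of size 4.
The largest has 7 vertices.

7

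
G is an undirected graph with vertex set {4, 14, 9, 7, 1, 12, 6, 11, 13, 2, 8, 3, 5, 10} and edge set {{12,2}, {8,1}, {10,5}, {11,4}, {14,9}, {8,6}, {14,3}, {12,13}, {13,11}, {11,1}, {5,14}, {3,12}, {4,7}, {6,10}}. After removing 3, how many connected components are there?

1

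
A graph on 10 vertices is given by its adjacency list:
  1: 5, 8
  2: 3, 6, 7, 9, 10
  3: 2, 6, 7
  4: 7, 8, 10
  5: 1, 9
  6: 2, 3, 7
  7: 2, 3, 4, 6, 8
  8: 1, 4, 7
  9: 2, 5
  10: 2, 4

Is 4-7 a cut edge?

No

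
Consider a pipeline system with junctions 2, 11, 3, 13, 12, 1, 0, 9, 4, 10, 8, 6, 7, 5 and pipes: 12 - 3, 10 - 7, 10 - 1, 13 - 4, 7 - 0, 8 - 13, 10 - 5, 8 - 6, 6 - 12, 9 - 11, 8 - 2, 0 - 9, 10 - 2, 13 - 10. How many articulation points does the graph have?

8

Removing 0 increases the component count from 1 to 2, so 0 is a cut vertex.
Removing 6 increases the component count from 1 to 2, so 6 is a cut vertex.
Removing 7 increases the component count from 1 to 2, so 7 is a cut vertex.
Likewise 8, 9, 10, 12, 13 are cut vertices.
By contrast removing 2 leaves 1 component; it is not a cut vertex. No other vertex is a cut vertex either.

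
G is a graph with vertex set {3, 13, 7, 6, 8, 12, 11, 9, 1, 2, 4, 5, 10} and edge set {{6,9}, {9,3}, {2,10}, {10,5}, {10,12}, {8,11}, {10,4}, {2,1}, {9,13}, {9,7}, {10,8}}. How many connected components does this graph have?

Starting from 3 we can reach 3, 6, 7, 9, 13. That is one component of size 5.
Starting from 1 we can reach 1, 2, 4, 5, 8, 10, 11, 12. That is one component of size 8.
Total: 2 components.

2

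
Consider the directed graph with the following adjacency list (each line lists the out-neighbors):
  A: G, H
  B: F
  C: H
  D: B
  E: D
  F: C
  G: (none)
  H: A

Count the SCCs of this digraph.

{A, H} are all mutually reachable — one SCC of size 2.
{F} is an SCC by itself.
{E} is an SCC by itself.
{D} is an SCC by itself.
{C} is an SCC by itself.
(and 2 more singleton SCCs)
That gives 7 strongly connected components.

7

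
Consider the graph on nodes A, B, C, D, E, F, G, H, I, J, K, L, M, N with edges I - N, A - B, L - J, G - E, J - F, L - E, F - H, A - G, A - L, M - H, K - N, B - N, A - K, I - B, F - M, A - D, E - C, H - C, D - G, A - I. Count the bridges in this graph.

0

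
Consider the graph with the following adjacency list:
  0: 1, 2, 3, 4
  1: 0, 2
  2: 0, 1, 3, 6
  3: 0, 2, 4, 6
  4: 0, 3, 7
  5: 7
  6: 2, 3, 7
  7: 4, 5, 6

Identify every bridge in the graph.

5-7

The edges on the cycle 0-1-2-0 are not bridges since each lies on that cycle.
But removing 5-7 disconnects 5 from 7 — this is a bridge.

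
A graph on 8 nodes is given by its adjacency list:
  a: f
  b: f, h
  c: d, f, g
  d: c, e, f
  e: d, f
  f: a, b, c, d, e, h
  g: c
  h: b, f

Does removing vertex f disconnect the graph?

Yes

Deleting f raises the number of components from 1 to 3, so f is a cut vertex.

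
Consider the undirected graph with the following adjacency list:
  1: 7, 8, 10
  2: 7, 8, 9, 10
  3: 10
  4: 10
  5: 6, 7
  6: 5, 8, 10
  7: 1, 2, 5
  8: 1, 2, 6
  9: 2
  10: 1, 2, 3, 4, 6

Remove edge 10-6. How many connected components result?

1

10 and 6 are still connected via 10-1-8-6, so the component count stays at 1.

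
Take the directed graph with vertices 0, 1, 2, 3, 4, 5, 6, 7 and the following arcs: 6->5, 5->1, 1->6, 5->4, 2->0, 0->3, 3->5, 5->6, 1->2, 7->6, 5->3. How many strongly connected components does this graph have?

3

{0, 1, 2, 3, 5, 6} are all mutually reachable — one SCC of size 6.
{4} is an SCC by itself.
{7} is an SCC by itself.
That gives 3 strongly connected components.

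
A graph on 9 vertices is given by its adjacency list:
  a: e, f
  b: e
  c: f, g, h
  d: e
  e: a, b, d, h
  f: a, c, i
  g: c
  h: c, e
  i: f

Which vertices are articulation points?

Removing c increases the component count from 1 to 2, so c is a cut vertex.
Removing e increases the component count from 1 to 3, so e is a cut vertex.
Removing f increases the component count from 1 to 2, so f is a cut vertex.
By contrast removing d leaves 1 component; it is not a cut vertex. No other vertex is a cut vertex either.

c, e, f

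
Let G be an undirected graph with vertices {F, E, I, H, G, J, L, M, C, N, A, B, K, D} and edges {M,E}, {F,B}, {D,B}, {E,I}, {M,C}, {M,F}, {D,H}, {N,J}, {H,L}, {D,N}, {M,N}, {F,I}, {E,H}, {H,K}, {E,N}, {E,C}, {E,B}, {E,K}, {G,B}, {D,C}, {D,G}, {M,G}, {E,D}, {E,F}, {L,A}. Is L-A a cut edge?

Yes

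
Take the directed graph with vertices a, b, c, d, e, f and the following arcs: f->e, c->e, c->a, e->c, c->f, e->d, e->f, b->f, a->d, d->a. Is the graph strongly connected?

There is no directed path from e to b, so the graph is not strongly connected.

No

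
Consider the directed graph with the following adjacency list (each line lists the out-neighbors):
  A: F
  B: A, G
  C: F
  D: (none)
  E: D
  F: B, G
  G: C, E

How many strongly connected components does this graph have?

3

{A, B, C, F, G} are all mutually reachable — one SCC of size 5.
{E} is an SCC by itself.
{D} is an SCC by itself.
That gives 3 strongly connected components.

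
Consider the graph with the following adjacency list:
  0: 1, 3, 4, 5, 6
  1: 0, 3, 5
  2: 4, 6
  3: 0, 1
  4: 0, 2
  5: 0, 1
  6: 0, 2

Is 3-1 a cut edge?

No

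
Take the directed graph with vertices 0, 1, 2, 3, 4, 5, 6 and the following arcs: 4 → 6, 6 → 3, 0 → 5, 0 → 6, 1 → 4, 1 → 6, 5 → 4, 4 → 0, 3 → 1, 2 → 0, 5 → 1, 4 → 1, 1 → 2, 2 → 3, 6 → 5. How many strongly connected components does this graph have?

{0, 1, 2, 3, 4, 5, 6} are all mutually reachable — one SCC of size 7.
That gives 1 strongly connected component.

1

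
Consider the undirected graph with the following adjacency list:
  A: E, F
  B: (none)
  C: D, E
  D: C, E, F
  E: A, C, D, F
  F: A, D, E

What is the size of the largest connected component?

5

B is isolated — a component by itself.
Starting from A we can reach A, C, D, E, F. That is one component of size 5.
The largest has 5 vertices.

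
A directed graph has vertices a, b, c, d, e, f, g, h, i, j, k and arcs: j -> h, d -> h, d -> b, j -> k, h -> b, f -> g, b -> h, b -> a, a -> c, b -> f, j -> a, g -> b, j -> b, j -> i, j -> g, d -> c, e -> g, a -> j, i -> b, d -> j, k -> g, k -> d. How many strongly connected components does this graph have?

3

{a, b, d, f, g, h, i, j, k} are all mutually reachable — one SCC of size 9.
{c} is an SCC by itself.
{e} is an SCC by itself.
That gives 3 strongly connected components.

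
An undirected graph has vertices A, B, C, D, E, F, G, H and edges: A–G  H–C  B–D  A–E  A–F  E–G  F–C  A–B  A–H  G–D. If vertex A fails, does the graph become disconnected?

Deleting A raises the number of components from 1 to 2, so A is a cut vertex.

Yes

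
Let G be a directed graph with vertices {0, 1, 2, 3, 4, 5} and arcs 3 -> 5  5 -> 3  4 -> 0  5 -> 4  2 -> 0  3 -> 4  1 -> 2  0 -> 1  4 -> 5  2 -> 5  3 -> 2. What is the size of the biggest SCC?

6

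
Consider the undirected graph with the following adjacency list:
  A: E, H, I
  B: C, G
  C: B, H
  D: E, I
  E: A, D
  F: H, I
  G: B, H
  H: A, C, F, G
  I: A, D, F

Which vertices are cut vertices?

Removing H increases the component count from 1 to 2, so H is a cut vertex.
By contrast removing C leaves 1 component; it is not a cut vertex. No other vertex is a cut vertex either.

H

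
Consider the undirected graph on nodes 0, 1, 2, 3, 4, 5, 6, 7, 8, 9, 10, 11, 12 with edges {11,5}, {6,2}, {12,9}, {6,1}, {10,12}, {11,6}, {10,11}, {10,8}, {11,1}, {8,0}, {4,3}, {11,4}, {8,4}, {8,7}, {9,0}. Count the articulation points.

4

Removing 4 increases the component count from 1 to 2, so 4 is a cut vertex.
Removing 6 increases the component count from 1 to 2, so 6 is a cut vertex.
Removing 8 increases the component count from 1 to 2, so 8 is a cut vertex.
Likewise 11 is a cut vertex.
By contrast removing 2 leaves 1 component; it is not a cut vertex. No other vertex is a cut vertex either.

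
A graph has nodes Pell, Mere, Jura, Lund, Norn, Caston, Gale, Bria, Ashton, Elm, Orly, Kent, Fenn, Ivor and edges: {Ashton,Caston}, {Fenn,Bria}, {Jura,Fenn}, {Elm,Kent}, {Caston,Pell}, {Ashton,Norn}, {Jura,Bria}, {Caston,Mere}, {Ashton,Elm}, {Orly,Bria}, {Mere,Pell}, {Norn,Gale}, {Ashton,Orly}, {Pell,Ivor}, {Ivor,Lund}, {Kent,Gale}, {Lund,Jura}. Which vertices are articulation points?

Removing Ashton increases the component count from 1 to 2, so Ashton is a cut vertex.
By contrast removing Orly leaves 1 component; it is not a cut vertex. No other vertex is a cut vertex either.

Ashton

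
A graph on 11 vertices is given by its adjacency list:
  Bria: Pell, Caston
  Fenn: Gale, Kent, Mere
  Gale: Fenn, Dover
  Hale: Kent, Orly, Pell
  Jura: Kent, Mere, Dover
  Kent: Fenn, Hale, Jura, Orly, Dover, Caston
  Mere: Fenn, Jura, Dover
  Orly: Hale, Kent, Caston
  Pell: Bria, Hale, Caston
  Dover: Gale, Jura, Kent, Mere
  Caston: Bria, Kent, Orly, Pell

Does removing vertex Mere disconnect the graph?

Deleting Mere leaves 1 component (was 1) (its neighbors Fenn, Jura, Dover remain connected to each other), so Mere is not a cut vertex.

No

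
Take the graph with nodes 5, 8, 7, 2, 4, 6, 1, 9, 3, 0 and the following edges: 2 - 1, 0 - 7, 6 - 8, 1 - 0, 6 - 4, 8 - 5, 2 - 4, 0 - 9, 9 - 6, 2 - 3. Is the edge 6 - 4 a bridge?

No

After removing 6 - 4, the path 6-9-0-1-2-4 still connects them, so the edge is not a bridge.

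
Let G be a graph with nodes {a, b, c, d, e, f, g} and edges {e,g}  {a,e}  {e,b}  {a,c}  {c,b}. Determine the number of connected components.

3

d is isolated — a component by itself.
f is isolated — a component by itself.
Starting from a we can reach a, b, c, e, g. That is one component of size 5.
Total: 3 components.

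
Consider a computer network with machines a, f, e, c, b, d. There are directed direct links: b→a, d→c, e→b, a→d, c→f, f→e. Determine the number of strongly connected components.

1

{a, b, c, d, e, f} are all mutually reachable — one SCC of size 6.
That gives 1 strongly connected component.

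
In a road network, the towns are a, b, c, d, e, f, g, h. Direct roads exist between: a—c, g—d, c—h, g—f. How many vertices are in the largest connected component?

b is isolated — a component by itself.
e is isolated — a component by itself.
Starting from d we can reach d, f, g. That is one component of size 3.
Starting from a we can reach a, c, h. That is one component of size 3.
The largest has 3 vertices.

3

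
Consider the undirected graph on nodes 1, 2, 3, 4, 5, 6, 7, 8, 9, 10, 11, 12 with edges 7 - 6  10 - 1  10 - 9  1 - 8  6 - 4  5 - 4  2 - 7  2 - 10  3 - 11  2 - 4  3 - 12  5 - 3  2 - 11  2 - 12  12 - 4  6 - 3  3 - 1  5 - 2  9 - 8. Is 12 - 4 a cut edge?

After removing 12 - 4, the path 12-2-4 still connects them, so the edge is not a bridge.

No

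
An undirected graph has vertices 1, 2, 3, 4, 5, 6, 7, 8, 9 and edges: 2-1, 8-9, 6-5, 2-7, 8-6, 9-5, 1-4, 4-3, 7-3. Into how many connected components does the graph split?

Starting from 5 we can reach 5, 6, 8, 9. That is one component of size 4.
Starting from 1 we can reach 1, 2, 3, 4, 7. That is one component of size 5.
Total: 2 components.

2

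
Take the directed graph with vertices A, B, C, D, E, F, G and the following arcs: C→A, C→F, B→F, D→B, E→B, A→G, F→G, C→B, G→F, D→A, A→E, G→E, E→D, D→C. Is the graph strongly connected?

Yes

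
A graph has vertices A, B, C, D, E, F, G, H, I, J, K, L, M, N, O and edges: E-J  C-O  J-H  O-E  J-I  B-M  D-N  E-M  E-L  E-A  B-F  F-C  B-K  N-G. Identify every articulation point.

B, E, J, N

Removing B increases the component count from 2 to 3, so B is a cut vertex.
Removing E increases the component count from 2 to 5, so E is a cut vertex.
Removing J increases the component count from 2 to 4, so J is a cut vertex.
Likewise N is a cut vertex.
By contrast removing C leaves 2 components; it is not a cut vertex. No other vertex is a cut vertex either.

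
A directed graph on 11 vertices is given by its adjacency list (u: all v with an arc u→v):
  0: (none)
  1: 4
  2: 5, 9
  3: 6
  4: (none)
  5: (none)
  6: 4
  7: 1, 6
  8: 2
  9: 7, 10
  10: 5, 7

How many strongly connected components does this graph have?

{6} is an SCC by itself.
{9} is an SCC by itself.
{3} is an SCC by itself.
{2} is an SCC by itself.
{8} is an SCC by itself.
(and 6 more singleton SCCs)
That gives 11 strongly connected components.

11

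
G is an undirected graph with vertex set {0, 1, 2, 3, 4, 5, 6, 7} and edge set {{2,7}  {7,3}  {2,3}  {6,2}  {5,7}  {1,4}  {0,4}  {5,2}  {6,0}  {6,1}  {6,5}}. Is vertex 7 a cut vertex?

Deleting 7 leaves 1 component (was 1) (its neighbors 2, 3, 5 remain connected to each other), so 7 is not a cut vertex.

No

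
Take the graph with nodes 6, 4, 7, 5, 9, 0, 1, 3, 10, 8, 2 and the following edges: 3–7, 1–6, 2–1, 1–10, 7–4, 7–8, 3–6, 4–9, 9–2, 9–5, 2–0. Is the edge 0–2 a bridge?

Yes

Removing 0–2 leaves no path between 0 and 2: the component count goes from 1 to 2. So it is a bridge.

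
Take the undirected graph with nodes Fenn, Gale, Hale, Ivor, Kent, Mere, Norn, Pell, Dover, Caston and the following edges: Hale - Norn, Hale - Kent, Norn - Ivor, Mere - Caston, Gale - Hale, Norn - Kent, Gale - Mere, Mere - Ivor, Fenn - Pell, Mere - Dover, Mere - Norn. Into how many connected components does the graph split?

2

Starting from Fenn we can reach Fenn, Pell. That is one component of size 2.
Starting from Gale we can reach Gale, Hale, Ivor, Kent, Mere, Norn, Dover, Caston. That is one component of size 8.
Total: 2 components.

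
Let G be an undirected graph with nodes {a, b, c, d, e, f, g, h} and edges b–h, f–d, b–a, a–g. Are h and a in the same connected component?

From h we can reach a, b, g, h, which includes a.

Yes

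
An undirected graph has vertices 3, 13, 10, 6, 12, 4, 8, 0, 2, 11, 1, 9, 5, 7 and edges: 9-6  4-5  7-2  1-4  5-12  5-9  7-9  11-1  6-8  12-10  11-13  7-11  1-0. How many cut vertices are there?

7

Removing 1 increases the component count from 2 to 3, so 1 is a cut vertex.
Removing 5 increases the component count from 2 to 3, so 5 is a cut vertex.
Removing 6 increases the component count from 2 to 3, so 6 is a cut vertex.
Likewise 7, 9, 11, 12 are cut vertices.
By contrast removing 2 leaves 2 components; it is not a cut vertex. No other vertex is a cut vertex either.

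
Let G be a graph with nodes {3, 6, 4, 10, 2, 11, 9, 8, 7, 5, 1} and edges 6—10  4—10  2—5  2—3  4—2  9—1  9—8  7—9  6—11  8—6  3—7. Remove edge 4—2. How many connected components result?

1

4 and 2 are still connected via 4-10-6-8-9-7-3-2, so the component count stays at 1.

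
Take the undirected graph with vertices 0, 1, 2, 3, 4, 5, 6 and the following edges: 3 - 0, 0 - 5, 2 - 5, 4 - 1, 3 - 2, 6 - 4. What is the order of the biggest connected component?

4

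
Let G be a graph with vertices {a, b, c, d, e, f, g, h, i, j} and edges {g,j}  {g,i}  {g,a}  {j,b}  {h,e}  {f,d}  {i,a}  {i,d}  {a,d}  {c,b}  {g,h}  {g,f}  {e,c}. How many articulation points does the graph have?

Removing g increases the component count from 1 to 2, so g is a cut vertex.
By contrast removing e leaves 1 component; it is not a cut vertex. No other vertex is a cut vertex either.

1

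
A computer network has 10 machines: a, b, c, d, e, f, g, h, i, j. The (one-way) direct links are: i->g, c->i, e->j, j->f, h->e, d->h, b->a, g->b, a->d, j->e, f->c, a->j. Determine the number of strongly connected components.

{a, b, c, d, e, f, g, h, i, j} are all mutually reachable — one SCC of size 10.
That gives 1 strongly connected component.

1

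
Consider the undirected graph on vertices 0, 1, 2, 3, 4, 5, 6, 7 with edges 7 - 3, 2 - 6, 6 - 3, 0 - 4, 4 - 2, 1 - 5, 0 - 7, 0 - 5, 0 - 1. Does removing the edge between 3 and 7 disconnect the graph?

After removing 3 - 7, the path 3-6-2-4-0-7 still connects them, so the edge is not a bridge.

No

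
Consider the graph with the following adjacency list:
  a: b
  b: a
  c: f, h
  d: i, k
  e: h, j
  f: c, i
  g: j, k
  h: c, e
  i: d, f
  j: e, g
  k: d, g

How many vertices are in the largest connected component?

Starting from a we can reach a, b. That is one component of size 2.
Starting from c we can reach c, d, e, f, g, h, i, j, k. That is one component of size 9.
The largest has 9 vertices.

9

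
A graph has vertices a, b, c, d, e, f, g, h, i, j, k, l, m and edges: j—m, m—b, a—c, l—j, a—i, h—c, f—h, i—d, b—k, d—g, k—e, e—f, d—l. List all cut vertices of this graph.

Removing d increases the component count from 1 to 2, so d is a cut vertex.
By contrast removing e leaves 1 component; it is not a cut vertex. No other vertex is a cut vertex either.

d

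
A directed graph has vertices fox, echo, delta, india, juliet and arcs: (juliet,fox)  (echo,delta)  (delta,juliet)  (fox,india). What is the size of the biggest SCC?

1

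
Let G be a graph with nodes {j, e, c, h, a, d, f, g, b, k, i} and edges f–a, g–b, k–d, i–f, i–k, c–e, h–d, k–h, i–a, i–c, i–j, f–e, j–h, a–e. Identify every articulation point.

Removing i increases the component count from 2 to 3, so i is a cut vertex.
By contrast removing f leaves 2 components; it is not a cut vertex. No other vertex is a cut vertex either.

i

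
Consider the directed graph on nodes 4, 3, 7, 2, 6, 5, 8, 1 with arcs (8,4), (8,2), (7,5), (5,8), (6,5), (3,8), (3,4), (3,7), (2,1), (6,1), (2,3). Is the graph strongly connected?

No

There is no directed path from 4 to 6, so the graph is not strongly connected.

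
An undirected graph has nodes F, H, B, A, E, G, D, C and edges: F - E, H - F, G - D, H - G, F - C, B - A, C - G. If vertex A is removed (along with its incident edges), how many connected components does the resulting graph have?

2

With A gone, the remaining components are: {B}; {C, D, E, F, G, H}.
That is 2 components.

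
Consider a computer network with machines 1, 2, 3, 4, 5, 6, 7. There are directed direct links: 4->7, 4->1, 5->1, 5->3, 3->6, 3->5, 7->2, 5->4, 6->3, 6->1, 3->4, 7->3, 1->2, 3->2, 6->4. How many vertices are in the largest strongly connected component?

{3, 4, 5, 6, 7} are all mutually reachable — one SCC of size 5.
{1} is an SCC by itself.
{2} is an SCC by itself.
The largest has 5 vertices.

5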